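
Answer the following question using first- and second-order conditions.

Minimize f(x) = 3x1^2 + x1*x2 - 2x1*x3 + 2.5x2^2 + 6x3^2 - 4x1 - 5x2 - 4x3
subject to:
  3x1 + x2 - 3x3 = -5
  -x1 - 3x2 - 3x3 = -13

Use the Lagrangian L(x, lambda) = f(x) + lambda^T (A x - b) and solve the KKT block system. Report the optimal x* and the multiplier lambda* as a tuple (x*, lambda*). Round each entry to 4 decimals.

Form the Lagrangian:
  L(x, lambda) = (1/2) x^T Q x + c^T x + lambda^T (A x - b)
Stationarity (grad_x L = 0): Q x + c + A^T lambda = 0.
Primal feasibility: A x = b.

This gives the KKT block system:
  [ Q   A^T ] [ x     ]   [-c ]
  [ A    0  ] [ lambda ] = [ b ]

Solving the linear system:
  x*      = (-0.3714, 2.3714, 2.0857)
  lambda* = (3.8214, 3.4357)
  f(x*)   = 22.5286

x* = (-0.3714, 2.3714, 2.0857), lambda* = (3.8214, 3.4357)


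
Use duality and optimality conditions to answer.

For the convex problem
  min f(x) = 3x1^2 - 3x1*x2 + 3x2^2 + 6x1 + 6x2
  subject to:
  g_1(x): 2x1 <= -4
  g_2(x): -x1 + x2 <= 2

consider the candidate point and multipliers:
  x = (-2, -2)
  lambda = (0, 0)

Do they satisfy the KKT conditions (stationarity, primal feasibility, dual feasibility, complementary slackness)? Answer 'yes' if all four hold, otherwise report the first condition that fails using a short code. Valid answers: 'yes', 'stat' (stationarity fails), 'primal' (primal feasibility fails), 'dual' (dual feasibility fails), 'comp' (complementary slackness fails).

Gradient of f: grad f(x) = Q x + c = (0, 0)
Constraint values g_i(x) = a_i^T x - b_i:
  g_1((-2, -2)) = 0
  g_2((-2, -2)) = -2
Stationarity residual: grad f(x) + sum_i lambda_i a_i = (0, 0)
  -> stationarity OK
Primal feasibility (all g_i <= 0): OK
Dual feasibility (all lambda_i >= 0): OK
Complementary slackness (lambda_i * g_i(x) = 0 for all i): OK

Verdict: yes, KKT holds.

yes


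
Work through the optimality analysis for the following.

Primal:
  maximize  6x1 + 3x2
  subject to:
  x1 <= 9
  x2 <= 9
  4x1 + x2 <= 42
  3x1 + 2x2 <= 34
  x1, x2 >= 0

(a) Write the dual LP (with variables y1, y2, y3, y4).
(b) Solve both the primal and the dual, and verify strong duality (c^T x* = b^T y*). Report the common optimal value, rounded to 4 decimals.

The standard primal-dual pair for 'max c^T x s.t. A x <= b, x >= 0' is:
  Dual:  min b^T y  s.t.  A^T y >= c,  y >= 0.

So the dual LP is:
  minimize  9y1 + 9y2 + 42y3 + 34y4
  subject to:
    y1 + 4y3 + 3y4 >= 6
    y2 + y3 + 2y4 >= 3
    y1, y2, y3, y4 >= 0

Solving the primal: x* = (9, 3.5).
  primal value c^T x* = 64.5.
Solving the dual: y* = (1.5, 0, 0, 1.5).
  dual value b^T y* = 64.5.
Strong duality: c^T x* = b^T y*. Confirmed.

64.5


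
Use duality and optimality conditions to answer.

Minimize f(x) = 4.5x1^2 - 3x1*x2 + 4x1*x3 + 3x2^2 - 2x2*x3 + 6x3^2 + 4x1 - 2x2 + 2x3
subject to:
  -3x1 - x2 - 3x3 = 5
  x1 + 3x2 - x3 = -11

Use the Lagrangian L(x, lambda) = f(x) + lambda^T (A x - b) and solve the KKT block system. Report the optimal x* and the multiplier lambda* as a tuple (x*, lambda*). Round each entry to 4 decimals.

Form the Lagrangian:
  L(x, lambda) = (1/2) x^T Q x + c^T x + lambda^T (A x - b)
Stationarity (grad_x L = 0): Q x + c + A^T lambda = 0.
Primal feasibility: A x = b.

This gives the KKT block system:
  [ Q   A^T ] [ x     ]   [-c ]
  [ A    0  ] [ lambda ] = [ b ]

Solving the linear system:
  x*      = (-1.7252, -2.7649, 0.9802)
  lambda* = (2.1799, 5.8513)
  f(x*)   = 27.0269

x* = (-1.7252, -2.7649, 0.9802), lambda* = (2.1799, 5.8513)


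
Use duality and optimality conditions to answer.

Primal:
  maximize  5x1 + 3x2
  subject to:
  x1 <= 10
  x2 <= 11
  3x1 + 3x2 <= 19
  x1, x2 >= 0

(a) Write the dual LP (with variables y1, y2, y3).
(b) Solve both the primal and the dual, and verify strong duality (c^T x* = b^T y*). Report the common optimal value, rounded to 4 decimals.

The standard primal-dual pair for 'max c^T x s.t. A x <= b, x >= 0' is:
  Dual:  min b^T y  s.t.  A^T y >= c,  y >= 0.

So the dual LP is:
  minimize  10y1 + 11y2 + 19y3
  subject to:
    y1 + 3y3 >= 5
    y2 + 3y3 >= 3
    y1, y2, y3 >= 0

Solving the primal: x* = (6.3333, 0).
  primal value c^T x* = 31.6667.
Solving the dual: y* = (0, 0, 1.6667).
  dual value b^T y* = 31.6667.
Strong duality: c^T x* = b^T y*. Confirmed.

31.6667


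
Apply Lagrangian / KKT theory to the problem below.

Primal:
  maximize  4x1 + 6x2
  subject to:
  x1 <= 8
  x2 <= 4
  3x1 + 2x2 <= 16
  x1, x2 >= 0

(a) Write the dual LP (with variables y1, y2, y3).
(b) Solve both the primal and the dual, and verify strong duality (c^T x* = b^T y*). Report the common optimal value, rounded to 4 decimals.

The standard primal-dual pair for 'max c^T x s.t. A x <= b, x >= 0' is:
  Dual:  min b^T y  s.t.  A^T y >= c,  y >= 0.

So the dual LP is:
  minimize  8y1 + 4y2 + 16y3
  subject to:
    y1 + 3y3 >= 4
    y2 + 2y3 >= 6
    y1, y2, y3 >= 0

Solving the primal: x* = (2.6667, 4).
  primal value c^T x* = 34.6667.
Solving the dual: y* = (0, 3.3333, 1.3333).
  dual value b^T y* = 34.6667.
Strong duality: c^T x* = b^T y*. Confirmed.

34.6667


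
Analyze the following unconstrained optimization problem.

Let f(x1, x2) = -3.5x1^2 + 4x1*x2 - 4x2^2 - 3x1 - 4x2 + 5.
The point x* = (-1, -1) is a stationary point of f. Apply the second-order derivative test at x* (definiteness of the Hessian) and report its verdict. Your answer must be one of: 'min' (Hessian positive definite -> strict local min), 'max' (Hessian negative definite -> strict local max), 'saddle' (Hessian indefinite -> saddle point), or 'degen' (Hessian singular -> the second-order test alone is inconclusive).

Compute the Hessian H = grad^2 f:
  H = [[-7, 4], [4, -8]]
Verify stationarity: grad f(x*) = H x* + g = (0, 0).
Eigenvalues of H: -11.5311, -3.4689.
Both eigenvalues < 0, so H is negative definite -> x* is a strict local max.

max


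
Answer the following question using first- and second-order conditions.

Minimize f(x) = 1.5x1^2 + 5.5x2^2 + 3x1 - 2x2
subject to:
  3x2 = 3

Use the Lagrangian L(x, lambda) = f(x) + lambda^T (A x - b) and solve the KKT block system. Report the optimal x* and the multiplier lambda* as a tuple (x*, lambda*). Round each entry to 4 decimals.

Form the Lagrangian:
  L(x, lambda) = (1/2) x^T Q x + c^T x + lambda^T (A x - b)
Stationarity (grad_x L = 0): Q x + c + A^T lambda = 0.
Primal feasibility: A x = b.

This gives the KKT block system:
  [ Q   A^T ] [ x     ]   [-c ]
  [ A    0  ] [ lambda ] = [ b ]

Solving the linear system:
  x*      = (-1, 1)
  lambda* = (-3)
  f(x*)   = 2

x* = (-1, 1), lambda* = (-3)


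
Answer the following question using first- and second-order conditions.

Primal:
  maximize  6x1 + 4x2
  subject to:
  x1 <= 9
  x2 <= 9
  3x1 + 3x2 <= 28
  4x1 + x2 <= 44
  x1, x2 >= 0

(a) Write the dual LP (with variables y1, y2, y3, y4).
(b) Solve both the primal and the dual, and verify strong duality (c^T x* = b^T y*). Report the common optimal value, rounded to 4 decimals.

The standard primal-dual pair for 'max c^T x s.t. A x <= b, x >= 0' is:
  Dual:  min b^T y  s.t.  A^T y >= c,  y >= 0.

So the dual LP is:
  minimize  9y1 + 9y2 + 28y3 + 44y4
  subject to:
    y1 + 3y3 + 4y4 >= 6
    y2 + 3y3 + y4 >= 4
    y1, y2, y3, y4 >= 0

Solving the primal: x* = (9, 0.3333).
  primal value c^T x* = 55.3333.
Solving the dual: y* = (2, 0, 1.3333, 0).
  dual value b^T y* = 55.3333.
Strong duality: c^T x* = b^T y*. Confirmed.

55.3333


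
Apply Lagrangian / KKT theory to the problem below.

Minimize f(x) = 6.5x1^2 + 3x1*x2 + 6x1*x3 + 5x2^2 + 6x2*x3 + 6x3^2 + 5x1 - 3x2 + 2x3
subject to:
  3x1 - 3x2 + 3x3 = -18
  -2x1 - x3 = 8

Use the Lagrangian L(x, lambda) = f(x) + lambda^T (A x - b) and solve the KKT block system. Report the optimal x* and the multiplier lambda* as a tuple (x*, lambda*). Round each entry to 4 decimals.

Form the Lagrangian:
  L(x, lambda) = (1/2) x^T Q x + c^T x + lambda^T (A x - b)
Stationarity (grad_x L = 0): Q x + c + A^T lambda = 0.
Primal feasibility: A x = b.

This gives the KKT block system:
  [ Q   A^T ] [ x     ]   [-c ]
  [ A    0  ] [ lambda ] = [ b ]

Solving the linear system:
  x*      = (-3.6, 1.6, -0.8)
  lambda* = (-0.8667, -22.2)
  f(x*)   = 68.8

x* = (-3.6, 1.6, -0.8), lambda* = (-0.8667, -22.2)


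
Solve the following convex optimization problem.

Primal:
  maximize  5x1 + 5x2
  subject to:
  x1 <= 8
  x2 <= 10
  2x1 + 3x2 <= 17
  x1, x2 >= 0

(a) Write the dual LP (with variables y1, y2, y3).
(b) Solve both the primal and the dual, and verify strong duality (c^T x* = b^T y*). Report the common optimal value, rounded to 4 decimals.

The standard primal-dual pair for 'max c^T x s.t. A x <= b, x >= 0' is:
  Dual:  min b^T y  s.t.  A^T y >= c,  y >= 0.

So the dual LP is:
  minimize  8y1 + 10y2 + 17y3
  subject to:
    y1 + 2y3 >= 5
    y2 + 3y3 >= 5
    y1, y2, y3 >= 0

Solving the primal: x* = (8, 0.3333).
  primal value c^T x* = 41.6667.
Solving the dual: y* = (1.6667, 0, 1.6667).
  dual value b^T y* = 41.6667.
Strong duality: c^T x* = b^T y*. Confirmed.

41.6667


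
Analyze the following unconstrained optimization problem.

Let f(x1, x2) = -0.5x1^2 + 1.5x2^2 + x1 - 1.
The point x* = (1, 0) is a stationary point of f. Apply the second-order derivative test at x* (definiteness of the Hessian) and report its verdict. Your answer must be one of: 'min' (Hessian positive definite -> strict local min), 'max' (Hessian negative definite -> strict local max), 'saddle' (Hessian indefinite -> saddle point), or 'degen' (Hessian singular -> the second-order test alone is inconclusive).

Compute the Hessian H = grad^2 f:
  H = [[-1, 0], [0, 3]]
Verify stationarity: grad f(x*) = H x* + g = (0, 0).
Eigenvalues of H: -1, 3.
Eigenvalues have mixed signs, so H is indefinite -> x* is a saddle point.

saddle


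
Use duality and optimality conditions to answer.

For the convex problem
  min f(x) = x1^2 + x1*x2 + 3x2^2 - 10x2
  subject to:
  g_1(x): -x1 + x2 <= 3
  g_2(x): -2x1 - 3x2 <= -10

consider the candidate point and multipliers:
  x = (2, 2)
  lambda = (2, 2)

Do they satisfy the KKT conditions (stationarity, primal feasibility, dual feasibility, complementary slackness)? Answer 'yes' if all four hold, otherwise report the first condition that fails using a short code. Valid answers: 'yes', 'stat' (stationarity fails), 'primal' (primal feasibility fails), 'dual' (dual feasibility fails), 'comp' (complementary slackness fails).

Gradient of f: grad f(x) = Q x + c = (6, 4)
Constraint values g_i(x) = a_i^T x - b_i:
  g_1((2, 2)) = -3
  g_2((2, 2)) = 0
Stationarity residual: grad f(x) + sum_i lambda_i a_i = (0, 0)
  -> stationarity OK
Primal feasibility (all g_i <= 0): OK
Dual feasibility (all lambda_i >= 0): OK
Complementary slackness (lambda_i * g_i(x) = 0 for all i): FAILS

Verdict: the first failing condition is complementary_slackness -> comp.

comp


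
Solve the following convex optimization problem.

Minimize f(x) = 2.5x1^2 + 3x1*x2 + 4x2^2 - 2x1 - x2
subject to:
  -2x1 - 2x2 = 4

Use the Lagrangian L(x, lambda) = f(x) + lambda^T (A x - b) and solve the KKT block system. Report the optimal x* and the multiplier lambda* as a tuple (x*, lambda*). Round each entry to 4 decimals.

Form the Lagrangian:
  L(x, lambda) = (1/2) x^T Q x + c^T x + lambda^T (A x - b)
Stationarity (grad_x L = 0): Q x + c + A^T lambda = 0.
Primal feasibility: A x = b.

This gives the KKT block system:
  [ Q   A^T ] [ x     ]   [-c ]
  [ A    0  ] [ lambda ] = [ b ]

Solving the linear system:
  x*      = (-1.2857, -0.7143)
  lambda* = (-5.2857)
  f(x*)   = 12.2143

x* = (-1.2857, -0.7143), lambda* = (-5.2857)


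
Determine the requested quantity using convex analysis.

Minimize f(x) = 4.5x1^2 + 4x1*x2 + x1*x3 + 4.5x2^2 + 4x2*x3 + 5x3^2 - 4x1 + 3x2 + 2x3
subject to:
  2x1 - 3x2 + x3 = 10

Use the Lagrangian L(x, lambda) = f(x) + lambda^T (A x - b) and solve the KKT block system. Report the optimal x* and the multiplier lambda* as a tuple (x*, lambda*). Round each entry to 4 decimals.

Form the Lagrangian:
  L(x, lambda) = (1/2) x^T Q x + c^T x + lambda^T (A x - b)
Stationarity (grad_x L = 0): Q x + c + A^T lambda = 0.
Primal feasibility: A x = b.

This gives the KKT block system:
  [ Q   A^T ] [ x     ]   [-c ]
  [ A    0  ] [ lambda ] = [ b ]

Solving the linear system:
  x*      = (1.6896, -1.9994, 0.6224)
  lambda* = (-1.9157)
  f(x*)   = 3.8222

x* = (1.6896, -1.9994, 0.6224), lambda* = (-1.9157)


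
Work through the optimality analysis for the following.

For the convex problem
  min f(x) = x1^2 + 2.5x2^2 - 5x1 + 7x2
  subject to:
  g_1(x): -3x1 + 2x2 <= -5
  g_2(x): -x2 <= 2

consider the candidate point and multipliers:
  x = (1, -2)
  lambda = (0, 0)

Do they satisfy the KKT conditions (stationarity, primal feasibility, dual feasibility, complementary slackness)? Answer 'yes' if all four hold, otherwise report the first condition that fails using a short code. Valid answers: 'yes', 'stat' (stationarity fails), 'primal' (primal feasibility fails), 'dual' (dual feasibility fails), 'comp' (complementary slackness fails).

Gradient of f: grad f(x) = Q x + c = (-3, -3)
Constraint values g_i(x) = a_i^T x - b_i:
  g_1((1, -2)) = -2
  g_2((1, -2)) = 0
Stationarity residual: grad f(x) + sum_i lambda_i a_i = (-3, -3)
  -> stationarity FAILS
Primal feasibility (all g_i <= 0): OK
Dual feasibility (all lambda_i >= 0): OK
Complementary slackness (lambda_i * g_i(x) = 0 for all i): OK

Verdict: the first failing condition is stationarity -> stat.

stat


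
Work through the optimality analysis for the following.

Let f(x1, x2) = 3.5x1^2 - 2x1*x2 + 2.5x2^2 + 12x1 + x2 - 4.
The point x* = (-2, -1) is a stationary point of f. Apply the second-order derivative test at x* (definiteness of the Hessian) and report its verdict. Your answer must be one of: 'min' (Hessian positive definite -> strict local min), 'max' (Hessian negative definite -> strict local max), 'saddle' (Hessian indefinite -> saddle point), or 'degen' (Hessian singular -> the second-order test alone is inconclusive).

Compute the Hessian H = grad^2 f:
  H = [[7, -2], [-2, 5]]
Verify stationarity: grad f(x*) = H x* + g = (0, 0).
Eigenvalues of H: 3.7639, 8.2361.
Both eigenvalues > 0, so H is positive definite -> x* is a strict local min.

min


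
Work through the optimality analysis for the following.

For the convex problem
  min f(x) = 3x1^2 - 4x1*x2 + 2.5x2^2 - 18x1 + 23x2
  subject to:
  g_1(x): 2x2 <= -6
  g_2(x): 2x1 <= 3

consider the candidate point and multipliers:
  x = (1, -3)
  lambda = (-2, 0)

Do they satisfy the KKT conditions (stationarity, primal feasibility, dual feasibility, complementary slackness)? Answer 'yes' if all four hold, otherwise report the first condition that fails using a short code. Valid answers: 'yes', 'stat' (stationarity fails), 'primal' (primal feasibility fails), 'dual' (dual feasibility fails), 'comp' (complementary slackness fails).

Gradient of f: grad f(x) = Q x + c = (0, 4)
Constraint values g_i(x) = a_i^T x - b_i:
  g_1((1, -3)) = 0
  g_2((1, -3)) = -1
Stationarity residual: grad f(x) + sum_i lambda_i a_i = (0, 0)
  -> stationarity OK
Primal feasibility (all g_i <= 0): OK
Dual feasibility (all lambda_i >= 0): FAILS
Complementary slackness (lambda_i * g_i(x) = 0 for all i): OK

Verdict: the first failing condition is dual_feasibility -> dual.

dual


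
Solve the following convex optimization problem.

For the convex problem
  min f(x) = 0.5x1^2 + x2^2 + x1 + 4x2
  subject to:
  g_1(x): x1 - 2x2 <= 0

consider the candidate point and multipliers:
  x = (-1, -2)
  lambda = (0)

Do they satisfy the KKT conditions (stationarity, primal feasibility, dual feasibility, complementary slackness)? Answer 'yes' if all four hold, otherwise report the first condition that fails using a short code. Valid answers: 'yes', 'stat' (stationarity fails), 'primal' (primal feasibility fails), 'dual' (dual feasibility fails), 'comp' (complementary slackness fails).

Gradient of f: grad f(x) = Q x + c = (0, 0)
Constraint values g_i(x) = a_i^T x - b_i:
  g_1((-1, -2)) = 3
Stationarity residual: grad f(x) + sum_i lambda_i a_i = (0, 0)
  -> stationarity OK
Primal feasibility (all g_i <= 0): FAILS
Dual feasibility (all lambda_i >= 0): OK
Complementary slackness (lambda_i * g_i(x) = 0 for all i): OK

Verdict: the first failing condition is primal_feasibility -> primal.

primal


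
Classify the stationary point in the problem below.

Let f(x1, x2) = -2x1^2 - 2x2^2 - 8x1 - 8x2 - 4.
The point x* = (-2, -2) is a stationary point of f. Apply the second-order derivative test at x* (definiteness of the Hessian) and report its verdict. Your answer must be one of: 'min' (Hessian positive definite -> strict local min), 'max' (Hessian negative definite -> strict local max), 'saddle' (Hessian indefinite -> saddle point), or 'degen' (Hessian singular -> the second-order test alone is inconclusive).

Compute the Hessian H = grad^2 f:
  H = [[-4, 0], [0, -4]]
Verify stationarity: grad f(x*) = H x* + g = (0, 0).
Eigenvalues of H: -4, -4.
Both eigenvalues < 0, so H is negative definite -> x* is a strict local max.

max


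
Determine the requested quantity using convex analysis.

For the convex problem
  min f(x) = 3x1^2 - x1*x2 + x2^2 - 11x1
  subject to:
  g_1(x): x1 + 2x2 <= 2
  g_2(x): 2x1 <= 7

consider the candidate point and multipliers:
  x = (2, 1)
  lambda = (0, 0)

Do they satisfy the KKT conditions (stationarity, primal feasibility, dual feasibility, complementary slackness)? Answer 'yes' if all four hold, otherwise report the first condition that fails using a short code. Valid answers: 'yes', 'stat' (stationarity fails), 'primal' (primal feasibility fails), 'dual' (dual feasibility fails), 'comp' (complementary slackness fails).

Gradient of f: grad f(x) = Q x + c = (0, 0)
Constraint values g_i(x) = a_i^T x - b_i:
  g_1((2, 1)) = 2
  g_2((2, 1)) = -3
Stationarity residual: grad f(x) + sum_i lambda_i a_i = (0, 0)
  -> stationarity OK
Primal feasibility (all g_i <= 0): FAILS
Dual feasibility (all lambda_i >= 0): OK
Complementary slackness (lambda_i * g_i(x) = 0 for all i): OK

Verdict: the first failing condition is primal_feasibility -> primal.

primal


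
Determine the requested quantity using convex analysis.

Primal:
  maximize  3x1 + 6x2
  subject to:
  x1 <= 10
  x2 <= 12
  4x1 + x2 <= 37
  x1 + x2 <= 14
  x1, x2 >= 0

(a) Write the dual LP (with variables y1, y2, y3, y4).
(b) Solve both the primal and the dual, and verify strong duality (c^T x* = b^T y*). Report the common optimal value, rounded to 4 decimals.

The standard primal-dual pair for 'max c^T x s.t. A x <= b, x >= 0' is:
  Dual:  min b^T y  s.t.  A^T y >= c,  y >= 0.

So the dual LP is:
  minimize  10y1 + 12y2 + 37y3 + 14y4
  subject to:
    y1 + 4y3 + y4 >= 3
    y2 + y3 + y4 >= 6
    y1, y2, y3, y4 >= 0

Solving the primal: x* = (2, 12).
  primal value c^T x* = 78.
Solving the dual: y* = (0, 3, 0, 3).
  dual value b^T y* = 78.
Strong duality: c^T x* = b^T y*. Confirmed.

78


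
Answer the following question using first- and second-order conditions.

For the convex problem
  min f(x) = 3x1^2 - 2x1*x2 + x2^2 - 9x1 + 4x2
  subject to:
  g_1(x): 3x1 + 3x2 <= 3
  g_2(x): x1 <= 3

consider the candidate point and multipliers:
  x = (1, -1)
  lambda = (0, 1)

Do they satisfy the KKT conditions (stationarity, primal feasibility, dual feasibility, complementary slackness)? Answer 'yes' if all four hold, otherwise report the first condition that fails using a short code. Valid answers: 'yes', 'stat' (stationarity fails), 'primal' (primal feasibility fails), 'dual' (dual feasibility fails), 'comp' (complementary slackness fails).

Gradient of f: grad f(x) = Q x + c = (-1, 0)
Constraint values g_i(x) = a_i^T x - b_i:
  g_1((1, -1)) = -3
  g_2((1, -1)) = -2
Stationarity residual: grad f(x) + sum_i lambda_i a_i = (0, 0)
  -> stationarity OK
Primal feasibility (all g_i <= 0): OK
Dual feasibility (all lambda_i >= 0): OK
Complementary slackness (lambda_i * g_i(x) = 0 for all i): FAILS

Verdict: the first failing condition is complementary_slackness -> comp.

comp


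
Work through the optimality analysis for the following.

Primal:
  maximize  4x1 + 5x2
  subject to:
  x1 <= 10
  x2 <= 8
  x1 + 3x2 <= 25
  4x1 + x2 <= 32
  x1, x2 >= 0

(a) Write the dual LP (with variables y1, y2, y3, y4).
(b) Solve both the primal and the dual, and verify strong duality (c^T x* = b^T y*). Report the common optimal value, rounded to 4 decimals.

The standard primal-dual pair for 'max c^T x s.t. A x <= b, x >= 0' is:
  Dual:  min b^T y  s.t.  A^T y >= c,  y >= 0.

So the dual LP is:
  minimize  10y1 + 8y2 + 25y3 + 32y4
  subject to:
    y1 + y3 + 4y4 >= 4
    y2 + 3y3 + y4 >= 5
    y1, y2, y3, y4 >= 0

Solving the primal: x* = (6.4545, 6.1818).
  primal value c^T x* = 56.7273.
Solving the dual: y* = (0, 0, 1.4545, 0.6364).
  dual value b^T y* = 56.7273.
Strong duality: c^T x* = b^T y*. Confirmed.

56.7273


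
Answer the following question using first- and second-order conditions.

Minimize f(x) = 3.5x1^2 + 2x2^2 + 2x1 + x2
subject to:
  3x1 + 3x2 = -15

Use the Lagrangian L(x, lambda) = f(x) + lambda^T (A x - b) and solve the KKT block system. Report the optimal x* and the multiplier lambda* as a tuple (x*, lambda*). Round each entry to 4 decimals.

Form the Lagrangian:
  L(x, lambda) = (1/2) x^T Q x + c^T x + lambda^T (A x - b)
Stationarity (grad_x L = 0): Q x + c + A^T lambda = 0.
Primal feasibility: A x = b.

This gives the KKT block system:
  [ Q   A^T ] [ x     ]   [-c ]
  [ A    0  ] [ lambda ] = [ b ]

Solving the linear system:
  x*      = (-1.9091, -3.0909)
  lambda* = (3.7879)
  f(x*)   = 24.9545

x* = (-1.9091, -3.0909), lambda* = (3.7879)


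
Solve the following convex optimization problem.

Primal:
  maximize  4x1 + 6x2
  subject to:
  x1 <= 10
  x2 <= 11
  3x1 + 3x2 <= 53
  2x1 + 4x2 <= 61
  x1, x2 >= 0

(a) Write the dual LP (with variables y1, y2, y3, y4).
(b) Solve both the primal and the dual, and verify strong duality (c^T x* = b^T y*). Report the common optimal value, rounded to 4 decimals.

The standard primal-dual pair for 'max c^T x s.t. A x <= b, x >= 0' is:
  Dual:  min b^T y  s.t.  A^T y >= c,  y >= 0.

So the dual LP is:
  minimize  10y1 + 11y2 + 53y3 + 61y4
  subject to:
    y1 + 3y3 + 2y4 >= 4
    y2 + 3y3 + 4y4 >= 6
    y1, y2, y3, y4 >= 0

Solving the primal: x* = (6.6667, 11).
  primal value c^T x* = 92.6667.
Solving the dual: y* = (0, 2, 1.3333, 0).
  dual value b^T y* = 92.6667.
Strong duality: c^T x* = b^T y*. Confirmed.

92.6667


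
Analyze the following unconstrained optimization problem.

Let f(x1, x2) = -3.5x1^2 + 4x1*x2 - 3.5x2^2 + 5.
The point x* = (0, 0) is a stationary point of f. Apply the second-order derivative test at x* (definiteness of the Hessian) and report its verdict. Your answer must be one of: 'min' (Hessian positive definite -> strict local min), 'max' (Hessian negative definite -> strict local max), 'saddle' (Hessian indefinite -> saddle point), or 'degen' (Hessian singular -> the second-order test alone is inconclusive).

Compute the Hessian H = grad^2 f:
  H = [[-7, 4], [4, -7]]
Verify stationarity: grad f(x*) = H x* + g = (0, 0).
Eigenvalues of H: -11, -3.
Both eigenvalues < 0, so H is negative definite -> x* is a strict local max.

max


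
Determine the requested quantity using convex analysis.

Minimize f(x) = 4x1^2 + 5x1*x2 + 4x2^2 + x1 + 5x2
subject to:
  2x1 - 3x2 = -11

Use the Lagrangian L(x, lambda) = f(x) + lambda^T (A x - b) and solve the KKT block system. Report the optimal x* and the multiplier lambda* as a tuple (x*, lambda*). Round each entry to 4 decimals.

Form the Lagrangian:
  L(x, lambda) = (1/2) x^T Q x + c^T x + lambda^T (A x - b)
Stationarity (grad_x L = 0): Q x + c + A^T lambda = 0.
Primal feasibility: A x = b.

This gives the KKT block system:
  [ Q   A^T ] [ x     ]   [-c ]
  [ A    0  ] [ lambda ] = [ b ]

Solving the linear system:
  x*      = (-2.3171, 2.122)
  lambda* = (3.4634)
  f(x*)   = 23.1951

x* = (-2.3171, 2.122), lambda* = (3.4634)


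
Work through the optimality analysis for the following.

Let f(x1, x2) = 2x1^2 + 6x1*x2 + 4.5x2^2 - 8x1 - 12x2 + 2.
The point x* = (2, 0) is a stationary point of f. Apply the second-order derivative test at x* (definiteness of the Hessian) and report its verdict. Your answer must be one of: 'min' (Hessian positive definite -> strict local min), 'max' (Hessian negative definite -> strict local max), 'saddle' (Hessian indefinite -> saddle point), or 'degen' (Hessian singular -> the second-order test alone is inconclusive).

Compute the Hessian H = grad^2 f:
  H = [[4, 6], [6, 9]]
Verify stationarity: grad f(x*) = H x* + g = (0, 0).
Eigenvalues of H: 0, 13.
H has a zero eigenvalue (singular; positive semidefinite but not definite), so H is neither positive definite, negative definite, nor indefinite. The second-order test alone is inconclusive -> degen.
(Indeed, f is constant along the null direction of H through x*, so x* is not a strict local extremum.)

degen


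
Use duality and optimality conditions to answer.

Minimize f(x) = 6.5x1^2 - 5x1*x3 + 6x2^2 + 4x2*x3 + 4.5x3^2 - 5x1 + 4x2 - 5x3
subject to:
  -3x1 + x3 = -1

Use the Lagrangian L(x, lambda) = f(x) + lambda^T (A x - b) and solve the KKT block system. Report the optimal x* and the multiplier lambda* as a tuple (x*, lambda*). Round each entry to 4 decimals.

Form the Lagrangian:
  L(x, lambda) = (1/2) x^T Q x + c^T x + lambda^T (A x - b)
Stationarity (grad_x L = 0): Q x + c + A^T lambda = 0.
Primal feasibility: A x = b.

This gives the KKT block system:
  [ Q   A^T ] [ x     ]   [-c ]
  [ A    0  ] [ lambda ] = [ b ]

Solving the linear system:
  x*      = (0.8077, -0.8077, 1.4231)
  lambda* = (-0.5385)
  f(x*)   = -7.4615

x* = (0.8077, -0.8077, 1.4231), lambda* = (-0.5385)


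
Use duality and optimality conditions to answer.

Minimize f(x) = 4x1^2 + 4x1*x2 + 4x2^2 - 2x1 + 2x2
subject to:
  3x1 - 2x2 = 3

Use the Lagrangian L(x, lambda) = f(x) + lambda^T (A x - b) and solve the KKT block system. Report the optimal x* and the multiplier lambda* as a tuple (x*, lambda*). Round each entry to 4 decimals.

Form the Lagrangian:
  L(x, lambda) = (1/2) x^T Q x + c^T x + lambda^T (A x - b)
Stationarity (grad_x L = 0): Q x + c + A^T lambda = 0.
Primal feasibility: A x = b.

This gives the KKT block system:
  [ Q   A^T ] [ x     ]   [-c ]
  [ A    0  ] [ lambda ] = [ b ]

Solving the linear system:
  x*      = (0.6053, -0.5921)
  lambda* = (-0.1579)
  f(x*)   = -0.9605

x* = (0.6053, -0.5921), lambda* = (-0.1579)


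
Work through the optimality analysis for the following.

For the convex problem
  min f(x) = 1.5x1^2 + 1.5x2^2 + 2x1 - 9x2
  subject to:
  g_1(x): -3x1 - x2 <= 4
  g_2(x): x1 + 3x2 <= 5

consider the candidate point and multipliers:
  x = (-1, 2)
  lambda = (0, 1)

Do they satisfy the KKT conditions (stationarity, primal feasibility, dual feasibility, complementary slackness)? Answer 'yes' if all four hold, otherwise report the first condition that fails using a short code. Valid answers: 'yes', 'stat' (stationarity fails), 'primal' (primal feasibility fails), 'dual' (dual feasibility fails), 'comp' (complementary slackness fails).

Gradient of f: grad f(x) = Q x + c = (-1, -3)
Constraint values g_i(x) = a_i^T x - b_i:
  g_1((-1, 2)) = -3
  g_2((-1, 2)) = 0
Stationarity residual: grad f(x) + sum_i lambda_i a_i = (0, 0)
  -> stationarity OK
Primal feasibility (all g_i <= 0): OK
Dual feasibility (all lambda_i >= 0): OK
Complementary slackness (lambda_i * g_i(x) = 0 for all i): OK

Verdict: yes, KKT holds.

yes


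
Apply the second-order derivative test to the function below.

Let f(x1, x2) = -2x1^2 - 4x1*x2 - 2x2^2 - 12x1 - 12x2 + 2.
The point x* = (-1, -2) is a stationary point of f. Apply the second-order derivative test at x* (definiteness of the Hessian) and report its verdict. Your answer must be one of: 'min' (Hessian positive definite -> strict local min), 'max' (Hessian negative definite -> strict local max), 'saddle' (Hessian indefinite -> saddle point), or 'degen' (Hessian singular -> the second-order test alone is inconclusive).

Compute the Hessian H = grad^2 f:
  H = [[-4, -4], [-4, -4]]
Verify stationarity: grad f(x*) = H x* + g = (0, 0).
Eigenvalues of H: -8, 0.
H has a zero eigenvalue (singular; negative semidefinite but not definite), so H is neither positive definite, negative definite, nor indefinite. The second-order test alone is inconclusive -> degen.
(Indeed, f is constant along the null direction of H through x*, so x* is not a strict local extremum.)

degen


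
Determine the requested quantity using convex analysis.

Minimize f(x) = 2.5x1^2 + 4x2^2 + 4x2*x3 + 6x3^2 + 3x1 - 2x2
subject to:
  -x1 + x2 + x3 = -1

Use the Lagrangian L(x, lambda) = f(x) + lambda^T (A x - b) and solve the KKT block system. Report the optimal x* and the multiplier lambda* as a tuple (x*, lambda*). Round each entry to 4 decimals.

Form the Lagrangian:
  L(x, lambda) = (1/2) x^T Q x + c^T x + lambda^T (A x - b)
Stationarity (grad_x L = 0): Q x + c + A^T lambda = 0.
Primal feasibility: A x = b.

This gives the KKT block system:
  [ Q   A^T ] [ x     ]   [-c ]
  [ A    0  ] [ lambda ] = [ b ]

Solving the linear system:
  x*      = (0.4286, -0.2143, -0.3571)
  lambda* = (5.1429)
  f(x*)   = 3.4286

x* = (0.4286, -0.2143, -0.3571), lambda* = (5.1429)


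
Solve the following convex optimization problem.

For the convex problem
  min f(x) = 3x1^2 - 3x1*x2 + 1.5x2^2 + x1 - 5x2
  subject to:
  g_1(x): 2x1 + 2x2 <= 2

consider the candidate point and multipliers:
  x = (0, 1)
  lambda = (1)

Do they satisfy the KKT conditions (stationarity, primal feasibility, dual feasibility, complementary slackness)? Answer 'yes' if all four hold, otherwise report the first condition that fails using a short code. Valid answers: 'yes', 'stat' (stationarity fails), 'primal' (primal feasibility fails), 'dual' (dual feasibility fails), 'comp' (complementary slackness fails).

Gradient of f: grad f(x) = Q x + c = (-2, -2)
Constraint values g_i(x) = a_i^T x - b_i:
  g_1((0, 1)) = 0
Stationarity residual: grad f(x) + sum_i lambda_i a_i = (0, 0)
  -> stationarity OK
Primal feasibility (all g_i <= 0): OK
Dual feasibility (all lambda_i >= 0): OK
Complementary slackness (lambda_i * g_i(x) = 0 for all i): OK

Verdict: yes, KKT holds.

yes


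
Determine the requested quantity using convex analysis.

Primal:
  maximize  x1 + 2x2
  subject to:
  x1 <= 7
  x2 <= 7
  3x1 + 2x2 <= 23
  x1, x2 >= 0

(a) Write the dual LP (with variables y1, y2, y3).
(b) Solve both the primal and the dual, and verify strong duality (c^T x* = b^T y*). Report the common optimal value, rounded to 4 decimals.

The standard primal-dual pair for 'max c^T x s.t. A x <= b, x >= 0' is:
  Dual:  min b^T y  s.t.  A^T y >= c,  y >= 0.

So the dual LP is:
  minimize  7y1 + 7y2 + 23y3
  subject to:
    y1 + 3y3 >= 1
    y2 + 2y3 >= 2
    y1, y2, y3 >= 0

Solving the primal: x* = (3, 7).
  primal value c^T x* = 17.
Solving the dual: y* = (0, 1.3333, 0.3333).
  dual value b^T y* = 17.
Strong duality: c^T x* = b^T y*. Confirmed.

17


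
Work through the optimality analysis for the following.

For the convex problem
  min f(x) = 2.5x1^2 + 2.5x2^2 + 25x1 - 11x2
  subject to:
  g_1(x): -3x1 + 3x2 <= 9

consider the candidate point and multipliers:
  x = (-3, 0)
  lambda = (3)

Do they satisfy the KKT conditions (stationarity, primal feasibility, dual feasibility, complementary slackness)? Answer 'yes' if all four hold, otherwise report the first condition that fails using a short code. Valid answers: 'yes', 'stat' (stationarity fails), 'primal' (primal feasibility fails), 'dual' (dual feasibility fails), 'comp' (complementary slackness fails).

Gradient of f: grad f(x) = Q x + c = (10, -11)
Constraint values g_i(x) = a_i^T x - b_i:
  g_1((-3, 0)) = 0
Stationarity residual: grad f(x) + sum_i lambda_i a_i = (1, -2)
  -> stationarity FAILS
Primal feasibility (all g_i <= 0): OK
Dual feasibility (all lambda_i >= 0): OK
Complementary slackness (lambda_i * g_i(x) = 0 for all i): OK

Verdict: the first failing condition is stationarity -> stat.

stat


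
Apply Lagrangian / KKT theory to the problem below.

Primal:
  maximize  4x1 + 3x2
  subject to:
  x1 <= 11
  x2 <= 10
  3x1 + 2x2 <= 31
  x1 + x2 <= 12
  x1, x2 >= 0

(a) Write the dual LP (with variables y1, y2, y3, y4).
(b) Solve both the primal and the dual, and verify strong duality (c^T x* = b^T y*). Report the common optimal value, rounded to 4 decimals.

The standard primal-dual pair for 'max c^T x s.t. A x <= b, x >= 0' is:
  Dual:  min b^T y  s.t.  A^T y >= c,  y >= 0.

So the dual LP is:
  minimize  11y1 + 10y2 + 31y3 + 12y4
  subject to:
    y1 + 3y3 + y4 >= 4
    y2 + 2y3 + y4 >= 3
    y1, y2, y3, y4 >= 0

Solving the primal: x* = (7, 5).
  primal value c^T x* = 43.
Solving the dual: y* = (0, 0, 1, 1).
  dual value b^T y* = 43.
Strong duality: c^T x* = b^T y*. Confirmed.

43


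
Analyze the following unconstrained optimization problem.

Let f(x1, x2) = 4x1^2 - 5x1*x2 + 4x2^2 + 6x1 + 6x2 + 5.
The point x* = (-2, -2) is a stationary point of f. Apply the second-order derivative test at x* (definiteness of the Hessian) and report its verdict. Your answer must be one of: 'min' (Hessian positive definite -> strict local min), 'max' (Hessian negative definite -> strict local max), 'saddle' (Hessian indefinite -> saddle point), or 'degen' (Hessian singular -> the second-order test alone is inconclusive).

Compute the Hessian H = grad^2 f:
  H = [[8, -5], [-5, 8]]
Verify stationarity: grad f(x*) = H x* + g = (0, 0).
Eigenvalues of H: 3, 13.
Both eigenvalues > 0, so H is positive definite -> x* is a strict local min.

min


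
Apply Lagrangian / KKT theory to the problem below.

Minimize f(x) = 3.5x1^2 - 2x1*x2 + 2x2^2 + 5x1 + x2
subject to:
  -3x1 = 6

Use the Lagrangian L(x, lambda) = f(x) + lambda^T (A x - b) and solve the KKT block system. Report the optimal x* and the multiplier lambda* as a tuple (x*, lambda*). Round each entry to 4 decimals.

Form the Lagrangian:
  L(x, lambda) = (1/2) x^T Q x + c^T x + lambda^T (A x - b)
Stationarity (grad_x L = 0): Q x + c + A^T lambda = 0.
Primal feasibility: A x = b.

This gives the KKT block system:
  [ Q   A^T ] [ x     ]   [-c ]
  [ A    0  ] [ lambda ] = [ b ]

Solving the linear system:
  x*      = (-2, -1.25)
  lambda* = (-2.1667)
  f(x*)   = 0.875

x* = (-2, -1.25), lambda* = (-2.1667)


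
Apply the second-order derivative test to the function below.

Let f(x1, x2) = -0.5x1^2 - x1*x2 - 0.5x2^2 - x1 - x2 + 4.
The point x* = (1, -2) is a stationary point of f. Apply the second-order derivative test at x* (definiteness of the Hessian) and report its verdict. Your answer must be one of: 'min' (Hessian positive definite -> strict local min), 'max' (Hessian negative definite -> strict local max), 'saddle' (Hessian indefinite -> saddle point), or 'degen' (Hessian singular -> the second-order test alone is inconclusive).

Compute the Hessian H = grad^2 f:
  H = [[-1, -1], [-1, -1]]
Verify stationarity: grad f(x*) = H x* + g = (0, 0).
Eigenvalues of H: -2, 0.
H has a zero eigenvalue (singular; negative semidefinite but not definite), so H is neither positive definite, negative definite, nor indefinite. The second-order test alone is inconclusive -> degen.
(Indeed, f is constant along the null direction of H through x*, so x* is not a strict local extremum.)

degen


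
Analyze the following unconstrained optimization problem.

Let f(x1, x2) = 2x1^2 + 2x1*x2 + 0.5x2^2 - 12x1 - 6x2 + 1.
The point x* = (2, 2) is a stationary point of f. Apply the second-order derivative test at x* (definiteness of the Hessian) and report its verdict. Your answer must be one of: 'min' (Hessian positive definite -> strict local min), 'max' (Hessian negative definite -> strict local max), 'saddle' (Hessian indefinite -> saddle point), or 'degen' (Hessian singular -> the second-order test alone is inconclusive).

Compute the Hessian H = grad^2 f:
  H = [[4, 2], [2, 1]]
Verify stationarity: grad f(x*) = H x* + g = (0, 0).
Eigenvalues of H: 0, 5.
H has a zero eigenvalue (singular; positive semidefinite but not definite), so H is neither positive definite, negative definite, nor indefinite. The second-order test alone is inconclusive -> degen.
(Indeed, f is constant along the null direction of H through x*, so x* is not a strict local extremum.)

degen


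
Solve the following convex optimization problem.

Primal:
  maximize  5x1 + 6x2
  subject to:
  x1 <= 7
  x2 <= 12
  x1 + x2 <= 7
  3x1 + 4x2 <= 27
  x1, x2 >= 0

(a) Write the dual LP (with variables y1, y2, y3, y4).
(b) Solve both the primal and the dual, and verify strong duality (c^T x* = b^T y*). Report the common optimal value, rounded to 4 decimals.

The standard primal-dual pair for 'max c^T x s.t. A x <= b, x >= 0' is:
  Dual:  min b^T y  s.t.  A^T y >= c,  y >= 0.

So the dual LP is:
  minimize  7y1 + 12y2 + 7y3 + 27y4
  subject to:
    y1 + y3 + 3y4 >= 5
    y2 + y3 + 4y4 >= 6
    y1, y2, y3, y4 >= 0

Solving the primal: x* = (1, 6).
  primal value c^T x* = 41.
Solving the dual: y* = (0, 0, 2, 1).
  dual value b^T y* = 41.
Strong duality: c^T x* = b^T y*. Confirmed.

41


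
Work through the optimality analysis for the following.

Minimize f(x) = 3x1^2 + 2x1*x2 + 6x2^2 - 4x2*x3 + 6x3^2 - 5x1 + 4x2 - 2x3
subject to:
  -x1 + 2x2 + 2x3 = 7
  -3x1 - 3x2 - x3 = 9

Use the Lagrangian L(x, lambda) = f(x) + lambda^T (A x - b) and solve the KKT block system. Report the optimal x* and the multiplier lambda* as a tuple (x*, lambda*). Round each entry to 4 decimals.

Form the Lagrangian:
  L(x, lambda) = (1/2) x^T Q x + c^T x + lambda^T (A x - b)
Stationarity (grad_x L = 0): Q x + c + A^T lambda = 0.
Primal feasibility: A x = b.

This gives the KKT block system:
  [ Q   A^T ] [ x     ]   [-c ]
  [ A    0  ] [ lambda ] = [ b ]

Solving the linear system:
  x*      = (-3.8281, 0.4492, 1.1367)
  lambda* = (-8.0859, -6.3281)
  f(x*)   = 66.1094

x* = (-3.8281, 0.4492, 1.1367), lambda* = (-8.0859, -6.3281)


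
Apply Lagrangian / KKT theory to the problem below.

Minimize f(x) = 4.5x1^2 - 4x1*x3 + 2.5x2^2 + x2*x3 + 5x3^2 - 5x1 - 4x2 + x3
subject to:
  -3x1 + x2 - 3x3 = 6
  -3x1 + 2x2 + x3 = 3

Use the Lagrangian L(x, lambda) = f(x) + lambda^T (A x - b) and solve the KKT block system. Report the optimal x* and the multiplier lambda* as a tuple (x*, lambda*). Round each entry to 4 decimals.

Form the Lagrangian:
  L(x, lambda) = (1/2) x^T Q x + c^T x + lambda^T (A x - b)
Stationarity (grad_x L = 0): Q x + c + A^T lambda = 0.
Primal feasibility: A x = b.

This gives the KKT block system:
  [ Q   A^T ] [ x     ]   [-c ]
  [ A    0  ] [ lambda ] = [ b ]

Solving the linear system:
  x*      = (-0.4952, 1.294, -1.0735)
  lambda* = (-2.0453, 0.3244)
  f(x*)   = 3.7624

x* = (-0.4952, 1.294, -1.0735), lambda* = (-2.0453, 0.3244)


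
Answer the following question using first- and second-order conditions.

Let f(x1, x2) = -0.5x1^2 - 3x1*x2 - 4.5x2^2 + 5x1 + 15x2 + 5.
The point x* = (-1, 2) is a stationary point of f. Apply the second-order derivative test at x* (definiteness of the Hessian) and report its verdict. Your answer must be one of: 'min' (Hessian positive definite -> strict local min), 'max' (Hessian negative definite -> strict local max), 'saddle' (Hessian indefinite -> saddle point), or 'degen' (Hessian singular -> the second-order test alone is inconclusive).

Compute the Hessian H = grad^2 f:
  H = [[-1, -3], [-3, -9]]
Verify stationarity: grad f(x*) = H x* + g = (0, 0).
Eigenvalues of H: -10, 0.
H has a zero eigenvalue (singular; negative semidefinite but not definite), so H is neither positive definite, negative definite, nor indefinite. The second-order test alone is inconclusive -> degen.
(Indeed, f is constant along the null direction of H through x*, so x* is not a strict local extremum.)

degen


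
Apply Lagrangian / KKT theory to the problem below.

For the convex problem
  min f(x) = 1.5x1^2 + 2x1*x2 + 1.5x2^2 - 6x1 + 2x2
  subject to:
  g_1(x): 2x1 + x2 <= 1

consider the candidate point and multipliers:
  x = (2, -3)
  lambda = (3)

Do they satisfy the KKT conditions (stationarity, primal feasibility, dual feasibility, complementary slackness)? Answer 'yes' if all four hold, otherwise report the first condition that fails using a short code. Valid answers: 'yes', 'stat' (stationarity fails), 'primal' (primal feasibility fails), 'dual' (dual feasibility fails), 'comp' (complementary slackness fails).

Gradient of f: grad f(x) = Q x + c = (-6, -3)
Constraint values g_i(x) = a_i^T x - b_i:
  g_1((2, -3)) = 0
Stationarity residual: grad f(x) + sum_i lambda_i a_i = (0, 0)
  -> stationarity OK
Primal feasibility (all g_i <= 0): OK
Dual feasibility (all lambda_i >= 0): OK
Complementary slackness (lambda_i * g_i(x) = 0 for all i): OK

Verdict: yes, KKT holds.

yes
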